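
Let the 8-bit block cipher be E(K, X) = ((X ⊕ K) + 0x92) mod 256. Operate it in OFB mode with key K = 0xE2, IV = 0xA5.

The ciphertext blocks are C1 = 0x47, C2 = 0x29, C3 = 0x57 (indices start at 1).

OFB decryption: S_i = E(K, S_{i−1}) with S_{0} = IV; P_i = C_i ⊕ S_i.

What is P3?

P1: S = E(K, 0xA5) = 0xD9; 0x47 ⊕ 0xD9 = 0x9E.
P2: S = E(K, 0xD9) = 0xCD; 0x29 ⊕ 0xCD = 0xE4.
P3: S = E(K, 0xCD) = 0xC1; 0x57 ⊕ 0xC1 = 0x96.

P3 = 0x96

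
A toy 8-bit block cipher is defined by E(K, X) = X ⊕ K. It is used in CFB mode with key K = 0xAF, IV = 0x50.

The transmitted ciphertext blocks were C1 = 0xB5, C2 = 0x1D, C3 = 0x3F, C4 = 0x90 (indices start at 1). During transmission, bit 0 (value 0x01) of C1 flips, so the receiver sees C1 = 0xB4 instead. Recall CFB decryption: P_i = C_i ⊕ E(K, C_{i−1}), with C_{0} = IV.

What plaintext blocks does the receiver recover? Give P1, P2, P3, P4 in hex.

P1 = 0x4B, P2 = 0x06, P3 = 0x8D, P4 = 0x00

Only C1 changed, to 0xB4. In CFB, a change in C_i flips the same bit in P_i and garbles P_{i+1}. Decrypting the received ciphertext:
P1: E(K, 0x50) = 0xFF; 0xB4 ⊕ 0xFF = 0x4B.
P2: E(K, 0xB4) = 0x1B; 0x1D ⊕ 0x1B = 0x06.
P3: E(K, 0x1D) = 0xB2; 0x3F ⊕ 0xB2 = 0x8D.
P4: E(K, 0x3F) = 0x90; 0x90 ⊕ 0x90 = 0x00.
Blocks that differ from the original plaintext: P1, P2.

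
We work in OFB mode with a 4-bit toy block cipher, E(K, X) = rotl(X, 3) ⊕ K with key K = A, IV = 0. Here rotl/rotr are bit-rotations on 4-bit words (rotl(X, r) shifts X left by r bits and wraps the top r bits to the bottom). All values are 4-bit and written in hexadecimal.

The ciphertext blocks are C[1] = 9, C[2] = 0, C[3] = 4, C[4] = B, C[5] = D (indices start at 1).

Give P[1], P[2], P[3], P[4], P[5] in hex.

OFB decryption: S_i = E(K, S_{i−1}) with S_{0} = IV; P_i = C_i ⊕ S_i.
P[1]: S = E(K, 0) = A; 9 ⊕ A = 3.
P[2]: S = E(K, A) = F; 0 ⊕ F = F.
P[3]: S = E(K, F) = 5; 4 ⊕ 5 = 1.
P[4]: S = E(K, 5) = 0; B ⊕ 0 = B.
P[5]: S = E(K, 0) = A; D ⊕ A = 7.

P[1] = 3, P[2] = F, P[3] = 1, P[4] = B, P[5] = 7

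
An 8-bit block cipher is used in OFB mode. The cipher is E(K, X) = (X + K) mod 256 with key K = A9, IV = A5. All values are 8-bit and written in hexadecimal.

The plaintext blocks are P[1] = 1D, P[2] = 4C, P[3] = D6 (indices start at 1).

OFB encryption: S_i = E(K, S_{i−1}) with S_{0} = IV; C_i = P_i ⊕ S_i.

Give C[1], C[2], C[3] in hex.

C[1]: S = E(K, A5) = 4E; 1D ⊕ 4E = 53.
C[2]: S = E(K, 4E) = F7; 4C ⊕ F7 = BB.
C[3]: S = E(K, F7) = A0; D6 ⊕ A0 = 76.

C[1] = 53, C[2] = BB, C[3] = 76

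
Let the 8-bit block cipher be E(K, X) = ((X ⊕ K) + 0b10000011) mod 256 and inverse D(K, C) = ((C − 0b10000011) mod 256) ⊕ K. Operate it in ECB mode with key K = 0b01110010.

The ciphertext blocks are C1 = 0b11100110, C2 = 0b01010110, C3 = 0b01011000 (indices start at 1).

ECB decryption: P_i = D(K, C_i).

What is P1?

P1 = 0b00010001

P1: D(K, 0b11100110) = 0b00010001.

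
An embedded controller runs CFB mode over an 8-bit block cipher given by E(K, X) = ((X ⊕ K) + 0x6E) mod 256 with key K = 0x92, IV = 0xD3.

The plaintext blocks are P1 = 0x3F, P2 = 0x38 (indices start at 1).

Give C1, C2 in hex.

C1 = 0x90, C2 = 0x48

CFB encryption: C_i = P_i ⊕ E(K, C_{i−1}), with C_{0} = IV.
C1: E(K, 0xD3) = 0xAF; 0x3F ⊕ 0xAF = 0x90.
C2: E(K, 0x90) = 0x70; 0x38 ⊕ 0x70 = 0x48.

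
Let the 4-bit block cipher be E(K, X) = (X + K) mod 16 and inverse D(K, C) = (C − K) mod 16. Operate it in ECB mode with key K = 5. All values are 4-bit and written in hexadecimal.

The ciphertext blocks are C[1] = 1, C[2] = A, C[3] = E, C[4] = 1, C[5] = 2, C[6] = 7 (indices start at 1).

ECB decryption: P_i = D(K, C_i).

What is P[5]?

P[5] = D

P[5]: D(K, 2) = D.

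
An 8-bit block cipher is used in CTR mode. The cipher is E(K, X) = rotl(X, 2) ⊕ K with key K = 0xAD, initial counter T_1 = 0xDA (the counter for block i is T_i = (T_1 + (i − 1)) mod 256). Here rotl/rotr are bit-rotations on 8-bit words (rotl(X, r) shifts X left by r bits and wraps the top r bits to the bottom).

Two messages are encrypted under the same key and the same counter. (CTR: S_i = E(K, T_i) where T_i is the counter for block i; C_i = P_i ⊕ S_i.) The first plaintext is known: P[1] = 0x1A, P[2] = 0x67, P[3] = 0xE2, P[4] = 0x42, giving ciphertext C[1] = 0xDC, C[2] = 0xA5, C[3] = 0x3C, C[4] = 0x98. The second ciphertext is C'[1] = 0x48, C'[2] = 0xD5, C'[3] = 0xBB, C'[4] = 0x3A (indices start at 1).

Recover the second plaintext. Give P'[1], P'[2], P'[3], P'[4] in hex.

P'[1] = 0x8E, P'[2] = 0x17, P'[3] = 0x65, P'[4] = 0xE0

In CTR with a reused counter, both messages share the same keystream S_i, so C_i ⊕ C'_i = P_i ⊕ P'_i and thus P'_i = P_i ⊕ C_i ⊕ C'_i.
P'[1]: 0x1A ⊕ 0xDC ⊕ 0x48 = 0x8E.
P'[2]: 0x67 ⊕ 0xA5 ⊕ 0xD5 = 0x17.
P'[3]: 0xE2 ⊕ 0x3C ⊕ 0xBB = 0x65.
P'[4]: 0x42 ⊕ 0x98 ⊕ 0x3A = 0xE0.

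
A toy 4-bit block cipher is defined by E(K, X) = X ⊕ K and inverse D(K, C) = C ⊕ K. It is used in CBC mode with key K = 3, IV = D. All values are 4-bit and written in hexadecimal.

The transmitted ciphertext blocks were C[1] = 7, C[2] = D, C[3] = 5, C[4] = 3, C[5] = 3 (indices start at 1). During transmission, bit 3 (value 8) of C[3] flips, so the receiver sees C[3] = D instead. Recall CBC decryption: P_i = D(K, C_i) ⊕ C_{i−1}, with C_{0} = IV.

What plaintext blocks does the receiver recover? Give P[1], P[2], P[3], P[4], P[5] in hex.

Only C[3] changed, to D. In CBC, a change in C_i garbles P_i and flips the same bit in P_{i+1}. Decrypting the received ciphertext:
P[1]: D(K, 7) = 4; 4 ⊕ D = 9.
P[2]: D(K, D) = E; E ⊕ 7 = 9.
P[3]: D(K, D) = E; E ⊕ D = 3.
P[4]: D(K, 3) = 0; 0 ⊕ D = D.
P[5]: D(K, 3) = 0; 0 ⊕ 3 = 3.
Blocks that differ from the original plaintext: P[3], P[4].

P[1] = 9, P[2] = 9, P[3] = 3, P[4] = D, P[5] = 3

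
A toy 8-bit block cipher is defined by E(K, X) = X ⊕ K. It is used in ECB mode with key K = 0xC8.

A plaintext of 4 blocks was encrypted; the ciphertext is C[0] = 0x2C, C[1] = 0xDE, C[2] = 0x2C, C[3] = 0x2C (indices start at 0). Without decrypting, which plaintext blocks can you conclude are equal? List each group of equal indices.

P[0] = P[2] = P[3]

ECB encrypts each block independently with the same key, so equal ciphertext blocks imply equal plaintext blocks.
C[0] = C[2] = C[3] = 0x2C, so P[0] = P[2] = P[3].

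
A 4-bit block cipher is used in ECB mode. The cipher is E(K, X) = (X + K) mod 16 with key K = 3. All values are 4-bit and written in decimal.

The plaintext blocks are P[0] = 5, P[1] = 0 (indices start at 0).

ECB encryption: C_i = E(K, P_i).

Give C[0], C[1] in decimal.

C[0] = 8, C[1] = 3

C[0]: E(K, 5) = 8.
C[1]: E(K, 0) = 3.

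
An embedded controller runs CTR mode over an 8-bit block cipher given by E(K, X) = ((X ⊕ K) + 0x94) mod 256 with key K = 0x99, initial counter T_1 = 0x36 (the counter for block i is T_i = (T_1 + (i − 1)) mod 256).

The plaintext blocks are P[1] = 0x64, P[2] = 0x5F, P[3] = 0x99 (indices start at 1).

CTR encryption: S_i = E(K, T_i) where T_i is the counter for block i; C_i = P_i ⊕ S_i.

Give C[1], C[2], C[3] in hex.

C[1]: T = 0x36, S = E(K, T) = 0x43; 0x64 ⊕ 0x43 = 0x27.
C[2]: T = 0x37, S = E(K, T) = 0x42; 0x5F ⊕ 0x42 = 0x1D.
C[3]: T = 0x38, S = E(K, T) = 0x35; 0x99 ⊕ 0x35 = 0xAC.

C[1] = 0x27, C[2] = 0x1D, C[3] = 0xAC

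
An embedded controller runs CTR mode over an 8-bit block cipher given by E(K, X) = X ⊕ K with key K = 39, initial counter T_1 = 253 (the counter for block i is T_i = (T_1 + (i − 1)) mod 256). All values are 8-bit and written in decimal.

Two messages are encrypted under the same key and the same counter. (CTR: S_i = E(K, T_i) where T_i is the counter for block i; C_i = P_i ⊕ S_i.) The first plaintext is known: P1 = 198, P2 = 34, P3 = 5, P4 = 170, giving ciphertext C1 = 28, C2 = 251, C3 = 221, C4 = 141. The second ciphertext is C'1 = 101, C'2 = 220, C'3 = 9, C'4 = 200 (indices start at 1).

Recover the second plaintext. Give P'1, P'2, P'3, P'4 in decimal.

In CTR with a reused counter, both messages share the same keystream S_i, so C_i ⊕ C'_i = P_i ⊕ P'_i and thus P'_i = P_i ⊕ C_i ⊕ C'_i.
P'1: 198 ⊕ 28 ⊕ 101 = 191.
P'2: 34 ⊕ 251 ⊕ 220 = 5.
P'3: 5 ⊕ 221 ⊕ 9 = 209.
P'4: 170 ⊕ 141 ⊕ 200 = 239.

P'1 = 191, P'2 = 5, P'3 = 209, P'4 = 239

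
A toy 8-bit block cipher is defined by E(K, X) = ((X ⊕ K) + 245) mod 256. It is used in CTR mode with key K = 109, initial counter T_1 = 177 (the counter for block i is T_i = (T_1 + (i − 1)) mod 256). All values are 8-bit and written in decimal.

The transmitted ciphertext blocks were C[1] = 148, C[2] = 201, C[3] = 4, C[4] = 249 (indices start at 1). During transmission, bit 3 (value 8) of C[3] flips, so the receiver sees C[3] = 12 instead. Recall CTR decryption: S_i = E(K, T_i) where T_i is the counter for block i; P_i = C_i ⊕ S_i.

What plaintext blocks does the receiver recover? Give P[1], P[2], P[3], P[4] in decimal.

P[1] = 69, P[2] = 29, P[3] = 223, P[4] = 55

Only C[3] changed, to 12. In CTR, a change in C_i flips the same bit in P_i only; the keystream is unaffected. Decrypting the received ciphertext:
P[1]: T = 177, S = E(K, T) = 209; 148 ⊕ 209 = 69.
P[2]: T = 178, S = E(K, T) = 212; 201 ⊕ 212 = 29.
P[3]: T = 179, S = E(K, T) = 211; 12 ⊕ 211 = 223.
P[4]: T = 180, S = E(K, T) = 206; 249 ⊕ 206 = 55.
Blocks that differ from the original plaintext: P[3].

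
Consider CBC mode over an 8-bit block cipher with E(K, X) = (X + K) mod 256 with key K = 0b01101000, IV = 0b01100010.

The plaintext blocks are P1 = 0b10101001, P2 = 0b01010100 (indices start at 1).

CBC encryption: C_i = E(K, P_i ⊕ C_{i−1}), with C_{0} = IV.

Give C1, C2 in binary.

C1 = 0b00110011, C2 = 0b11001111

C1: P1 ⊕ 0b01100010 = 0b11001011; E(K, 0b11001011) = 0b00110011.
C2: P2 ⊕ 0b00110011 = 0b01100111; E(K, 0b01100111) = 0b11001111.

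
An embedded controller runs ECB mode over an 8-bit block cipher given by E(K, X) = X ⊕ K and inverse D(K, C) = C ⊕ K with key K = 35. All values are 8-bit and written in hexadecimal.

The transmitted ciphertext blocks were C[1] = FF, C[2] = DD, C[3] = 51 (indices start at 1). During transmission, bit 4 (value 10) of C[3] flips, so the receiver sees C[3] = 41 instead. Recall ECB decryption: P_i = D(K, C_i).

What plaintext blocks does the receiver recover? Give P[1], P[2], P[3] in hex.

P[1] = CA, P[2] = E8, P[3] = 74

Only C[3] changed, to 41. In ECB, a change in C_i affects only P_i. Decrypting the received ciphertext:
P[1]: D(K, FF) = CA.
P[2]: D(K, DD) = E8.
P[3]: D(K, 41) = 74.
Blocks that differ from the original plaintext: P[3].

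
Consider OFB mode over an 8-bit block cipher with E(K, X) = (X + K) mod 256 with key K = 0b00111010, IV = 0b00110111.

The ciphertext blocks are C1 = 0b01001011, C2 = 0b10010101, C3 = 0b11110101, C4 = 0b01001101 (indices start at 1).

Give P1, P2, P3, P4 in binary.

P1 = 0b00111010, P2 = 0b00111110, P3 = 0b00010000, P4 = 0b01010010

OFB decryption: S_i = E(K, S_{i−1}) with S_{0} = IV; P_i = C_i ⊕ S_i.
P1: S = E(K, 0b00110111) = 0b01110001; 0b01001011 ⊕ 0b01110001 = 0b00111010.
P2: S = E(K, 0b01110001) = 0b10101011; 0b10010101 ⊕ 0b10101011 = 0b00111110.
P3: S = E(K, 0b10101011) = 0b11100101; 0b11110101 ⊕ 0b11100101 = 0b00010000.
P4: S = E(K, 0b11100101) = 0b00011111; 0b01001101 ⊕ 0b00011111 = 0b01010010.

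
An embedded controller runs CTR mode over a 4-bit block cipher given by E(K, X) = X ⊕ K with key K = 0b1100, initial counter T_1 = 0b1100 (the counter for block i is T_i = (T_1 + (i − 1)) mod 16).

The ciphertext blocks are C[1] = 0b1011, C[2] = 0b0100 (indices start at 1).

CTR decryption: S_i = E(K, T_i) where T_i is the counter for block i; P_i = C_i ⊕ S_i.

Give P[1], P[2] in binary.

P[1]: T = 0b1100, S = E(K, T) = 0b0000; 0b1011 ⊕ 0b0000 = 0b1011.
P[2]: T = 0b1101, S = E(K, T) = 0b0001; 0b0100 ⊕ 0b0001 = 0b0101.

P[1] = 0b1011, P[2] = 0b0101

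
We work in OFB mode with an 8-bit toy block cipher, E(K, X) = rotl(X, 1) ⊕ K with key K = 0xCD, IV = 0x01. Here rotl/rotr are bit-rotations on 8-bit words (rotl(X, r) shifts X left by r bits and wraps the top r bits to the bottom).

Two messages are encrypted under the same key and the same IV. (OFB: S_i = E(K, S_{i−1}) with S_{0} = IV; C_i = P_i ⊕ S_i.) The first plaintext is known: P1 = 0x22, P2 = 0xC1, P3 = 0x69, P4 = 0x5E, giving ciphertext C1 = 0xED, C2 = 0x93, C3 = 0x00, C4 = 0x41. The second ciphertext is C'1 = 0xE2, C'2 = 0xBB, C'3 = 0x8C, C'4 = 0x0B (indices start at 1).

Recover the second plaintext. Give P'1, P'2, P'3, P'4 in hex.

P'1 = 0x2D, P'2 = 0xE9, P'3 = 0xE5, P'4 = 0x14

In OFB with a reused IV, both messages share the same keystream S_i, so C_i ⊕ C'_i = P_i ⊕ P'_i and thus P'_i = P_i ⊕ C_i ⊕ C'_i.
P'1: 0x22 ⊕ 0xED ⊕ 0xE2 = 0x2D.
P'2: 0xC1 ⊕ 0x93 ⊕ 0xBB = 0xE9.
P'3: 0x69 ⊕ 0x00 ⊕ 0x8C = 0xE5.
P'4: 0x5E ⊕ 0x41 ⊕ 0x0B = 0x14.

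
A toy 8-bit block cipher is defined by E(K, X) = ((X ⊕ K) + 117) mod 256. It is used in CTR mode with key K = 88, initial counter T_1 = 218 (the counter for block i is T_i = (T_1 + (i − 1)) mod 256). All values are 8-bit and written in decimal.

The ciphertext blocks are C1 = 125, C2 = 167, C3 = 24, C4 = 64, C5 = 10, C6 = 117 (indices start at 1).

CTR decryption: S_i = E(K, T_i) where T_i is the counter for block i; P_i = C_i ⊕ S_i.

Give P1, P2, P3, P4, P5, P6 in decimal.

P1 = 138, P2 = 95, P3 = 225, P4 = 186, P5 = 241, P6 = 137

P1: T = 218, S = E(K, T) = 247; 125 ⊕ 247 = 138.
P2: T = 219, S = E(K, T) = 248; 167 ⊕ 248 = 95.
P3: T = 220, S = E(K, T) = 249; 24 ⊕ 249 = 225.
P4: T = 221, S = E(K, T) = 250; 64 ⊕ 250 = 186.
P5: T = 222, S = E(K, T) = 251; 10 ⊕ 251 = 241.
P6: T = 223, S = E(K, T) = 252; 117 ⊕ 252 = 137.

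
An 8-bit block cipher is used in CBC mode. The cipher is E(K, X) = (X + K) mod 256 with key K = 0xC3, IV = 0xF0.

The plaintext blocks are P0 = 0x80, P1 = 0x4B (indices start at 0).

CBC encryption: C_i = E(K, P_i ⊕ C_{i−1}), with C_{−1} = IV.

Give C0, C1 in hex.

C0: P0 ⊕ 0xF0 = 0x70; E(K, 0x70) = 0x33.
C1: P1 ⊕ 0x33 = 0x78; E(K, 0x78) = 0x3B.

C0 = 0x33, C1 = 0x3B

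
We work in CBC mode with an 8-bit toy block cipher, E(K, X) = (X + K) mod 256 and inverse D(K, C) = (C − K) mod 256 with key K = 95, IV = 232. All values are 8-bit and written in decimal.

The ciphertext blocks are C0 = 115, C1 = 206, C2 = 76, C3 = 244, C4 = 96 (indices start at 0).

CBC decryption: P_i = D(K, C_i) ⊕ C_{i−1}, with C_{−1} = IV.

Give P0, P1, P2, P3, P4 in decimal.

P0: D(K, 115) = 20; 20 ⊕ 232 = 252.
P1: D(K, 206) = 111; 111 ⊕ 115 = 28.
P2: D(K, 76) = 237; 237 ⊕ 206 = 35.
P3: D(K, 244) = 149; 149 ⊕ 76 = 217.
P4: D(K, 96) = 1; 1 ⊕ 244 = 245.

P0 = 252, P1 = 28, P2 = 35, P3 = 217, P4 = 245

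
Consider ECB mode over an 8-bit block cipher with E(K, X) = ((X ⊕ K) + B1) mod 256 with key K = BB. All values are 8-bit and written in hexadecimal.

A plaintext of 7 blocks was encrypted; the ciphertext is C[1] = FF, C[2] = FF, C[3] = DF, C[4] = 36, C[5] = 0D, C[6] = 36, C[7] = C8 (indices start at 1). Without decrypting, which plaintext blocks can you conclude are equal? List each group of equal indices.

ECB encrypts each block independently with the same key, so equal ciphertext blocks imply equal plaintext blocks.
C[1] = C[2] = FF, so P[1] = P[2].
C[4] = C[6] = 36, so P[4] = P[6].

P[1] = P[2]; P[4] = P[6]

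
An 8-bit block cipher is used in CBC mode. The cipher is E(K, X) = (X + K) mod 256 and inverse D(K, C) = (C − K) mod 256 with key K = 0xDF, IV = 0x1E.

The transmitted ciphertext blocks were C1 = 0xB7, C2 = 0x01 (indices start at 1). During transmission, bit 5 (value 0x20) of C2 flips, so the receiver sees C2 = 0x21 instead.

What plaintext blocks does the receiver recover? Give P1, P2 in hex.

CBC decryption: P_i = D(K, C_i) ⊕ C_{i−1}, with C_{0} = IV.
Only C2 changed, to 0x21. In CBC, a change in C_i garbles P_i and flips the same bit in P_{i+1}. Decrypting the received ciphertext:
P1: D(K, 0xB7) = 0xD8; 0xD8 ⊕ 0x1E = 0xC6.
P2: D(K, 0x21) = 0x42; 0x42 ⊕ 0xB7 = 0xF5.
Blocks that differ from the original plaintext: P2.

P1 = 0xC6, P2 = 0xF5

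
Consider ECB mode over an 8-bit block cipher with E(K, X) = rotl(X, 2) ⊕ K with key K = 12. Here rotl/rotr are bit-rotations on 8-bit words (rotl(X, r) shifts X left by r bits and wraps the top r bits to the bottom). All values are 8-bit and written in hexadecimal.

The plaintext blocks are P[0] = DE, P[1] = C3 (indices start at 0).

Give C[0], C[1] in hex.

C[0] = 69, C[1] = 1D

ECB encryption: C_i = E(K, P_i).
C[0]: E(K, DE) = 69.
C[1]: E(K, C3) = 1D.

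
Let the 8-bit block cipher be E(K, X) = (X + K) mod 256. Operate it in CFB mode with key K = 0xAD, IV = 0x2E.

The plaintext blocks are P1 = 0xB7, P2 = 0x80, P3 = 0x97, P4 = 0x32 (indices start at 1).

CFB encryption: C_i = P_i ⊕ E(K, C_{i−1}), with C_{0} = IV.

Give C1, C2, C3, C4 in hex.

C1 = 0x6C, C2 = 0x99, C3 = 0xD1, C4 = 0x4C

C1: E(K, 0x2E) = 0xDB; 0xB7 ⊕ 0xDB = 0x6C.
C2: E(K, 0x6C) = 0x19; 0x80 ⊕ 0x19 = 0x99.
C3: E(K, 0x99) = 0x46; 0x97 ⊕ 0x46 = 0xD1.
C4: E(K, 0xD1) = 0x7E; 0x32 ⊕ 0x7E = 0x4C.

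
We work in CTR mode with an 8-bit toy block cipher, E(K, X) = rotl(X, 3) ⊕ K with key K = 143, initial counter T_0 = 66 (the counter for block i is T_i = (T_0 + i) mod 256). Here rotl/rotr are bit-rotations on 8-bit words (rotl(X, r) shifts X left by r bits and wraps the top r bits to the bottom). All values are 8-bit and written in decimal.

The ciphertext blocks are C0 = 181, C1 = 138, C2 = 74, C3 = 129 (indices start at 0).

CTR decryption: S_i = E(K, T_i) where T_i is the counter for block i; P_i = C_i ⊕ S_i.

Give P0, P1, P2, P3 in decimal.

P0: T = 66, S = E(K, T) = 157; 181 ⊕ 157 = 40.
P1: T = 67, S = E(K, T) = 149; 138 ⊕ 149 = 31.
P2: T = 68, S = E(K, T) = 173; 74 ⊕ 173 = 231.
P3: T = 69, S = E(K, T) = 165; 129 ⊕ 165 = 36.

P0 = 40, P1 = 31, P2 = 231, P3 = 36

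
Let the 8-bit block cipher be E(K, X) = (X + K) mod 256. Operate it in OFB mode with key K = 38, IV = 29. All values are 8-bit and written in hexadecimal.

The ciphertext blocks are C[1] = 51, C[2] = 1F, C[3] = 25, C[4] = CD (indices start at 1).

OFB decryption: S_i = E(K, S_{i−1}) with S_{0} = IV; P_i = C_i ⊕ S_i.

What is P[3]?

P[1]: S = E(K, 29) = 61; 51 ⊕ 61 = 30.
P[2]: S = E(K, 61) = 99; 1F ⊕ 99 = 86.
P[3]: S = E(K, 99) = D1; 25 ⊕ D1 = F4.

P[3] = F4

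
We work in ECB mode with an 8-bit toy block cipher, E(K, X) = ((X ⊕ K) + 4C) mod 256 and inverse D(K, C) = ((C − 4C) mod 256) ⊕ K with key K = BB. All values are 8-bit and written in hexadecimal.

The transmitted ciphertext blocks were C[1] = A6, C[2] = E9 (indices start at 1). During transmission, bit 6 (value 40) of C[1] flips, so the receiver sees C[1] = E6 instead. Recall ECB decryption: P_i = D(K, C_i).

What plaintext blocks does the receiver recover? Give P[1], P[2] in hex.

Only C[1] changed, to E6. In ECB, a change in C_i affects only P_i. Decrypting the received ciphertext:
P[1]: D(K, E6) = 21.
P[2]: D(K, E9) = 26.
Blocks that differ from the original plaintext: P[1].

P[1] = 21, P[2] = 26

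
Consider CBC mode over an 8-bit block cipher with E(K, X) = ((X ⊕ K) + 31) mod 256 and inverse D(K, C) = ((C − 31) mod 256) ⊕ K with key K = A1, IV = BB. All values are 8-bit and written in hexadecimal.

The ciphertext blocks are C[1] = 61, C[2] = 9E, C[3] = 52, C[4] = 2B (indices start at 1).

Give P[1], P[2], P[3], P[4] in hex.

P[1] = 2A, P[2] = AD, P[3] = 1E, P[4] = 09

CBC decryption: P_i = D(K, C_i) ⊕ C_{i−1}, with C_{0} = IV.
P[1]: D(K, 61) = 91; 91 ⊕ BB = 2A.
P[2]: D(K, 9E) = CC; CC ⊕ 61 = AD.
P[3]: D(K, 52) = 80; 80 ⊕ 9E = 1E.
P[4]: D(K, 2B) = 5B; 5B ⊕ 52 = 09.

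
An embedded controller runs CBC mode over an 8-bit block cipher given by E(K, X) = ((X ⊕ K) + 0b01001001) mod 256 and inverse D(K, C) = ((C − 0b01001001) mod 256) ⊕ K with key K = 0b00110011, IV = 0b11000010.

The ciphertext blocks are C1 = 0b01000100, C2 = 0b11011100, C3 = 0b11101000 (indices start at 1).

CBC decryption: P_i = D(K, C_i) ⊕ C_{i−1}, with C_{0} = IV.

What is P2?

P2 = 0b11100100

P2: D(K, 0b11011100) = 0b10100000; 0b10100000 ⊕ 0b01000100 = 0b11100100.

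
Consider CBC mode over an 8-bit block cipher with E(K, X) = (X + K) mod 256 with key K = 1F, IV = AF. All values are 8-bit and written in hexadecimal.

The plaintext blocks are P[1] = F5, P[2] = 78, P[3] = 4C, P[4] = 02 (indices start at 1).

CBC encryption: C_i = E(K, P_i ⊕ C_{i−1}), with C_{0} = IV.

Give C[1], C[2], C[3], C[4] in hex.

C[1] = 79, C[2] = 20, C[3] = 8B, C[4] = A8

C[1]: P[1] ⊕ AF = 5A; E(K, 5A) = 79.
C[2]: P[2] ⊕ 79 = 01; E(K, 01) = 20.
C[3]: P[3] ⊕ 20 = 6C; E(K, 6C) = 8B.
C[4]: P[4] ⊕ 8B = 89; E(K, 89) = A8.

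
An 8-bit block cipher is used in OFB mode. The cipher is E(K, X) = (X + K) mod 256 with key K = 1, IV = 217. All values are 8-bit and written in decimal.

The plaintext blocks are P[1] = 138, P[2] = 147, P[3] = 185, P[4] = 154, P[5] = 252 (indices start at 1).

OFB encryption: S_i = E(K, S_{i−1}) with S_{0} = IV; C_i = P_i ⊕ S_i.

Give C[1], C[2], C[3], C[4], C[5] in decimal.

C[1]: S = E(K, 217) = 218; 138 ⊕ 218 = 80.
C[2]: S = E(K, 218) = 219; 147 ⊕ 219 = 72.
C[3]: S = E(K, 219) = 220; 185 ⊕ 220 = 101.
C[4]: S = E(K, 220) = 221; 154 ⊕ 221 = 71.
C[5]: S = E(K, 221) = 222; 252 ⊕ 222 = 34.

C[1] = 80, C[2] = 72, C[3] = 101, C[4] = 71, C[5] = 34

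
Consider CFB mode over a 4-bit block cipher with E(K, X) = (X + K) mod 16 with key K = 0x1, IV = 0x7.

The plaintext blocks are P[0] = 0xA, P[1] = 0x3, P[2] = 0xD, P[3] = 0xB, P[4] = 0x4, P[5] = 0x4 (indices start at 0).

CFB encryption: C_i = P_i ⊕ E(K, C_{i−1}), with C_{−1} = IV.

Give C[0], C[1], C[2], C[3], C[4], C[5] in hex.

C[0] = 0x2, C[1] = 0x0, C[2] = 0xC, C[3] = 0x6, C[4] = 0x3, C[5] = 0x0

C[0]: E(K, 0x7) = 0x8; 0xA ⊕ 0x8 = 0x2.
C[1]: E(K, 0x2) = 0x3; 0x3 ⊕ 0x3 = 0x0.
C[2]: E(K, 0x0) = 0x1; 0xD ⊕ 0x1 = 0xC.
C[3]: E(K, 0xC) = 0xD; 0xB ⊕ 0xD = 0x6.
C[4]: E(K, 0x6) = 0x7; 0x4 ⊕ 0x7 = 0x3.
C[5]: E(K, 0x3) = 0x4; 0x4 ⊕ 0x4 = 0x0.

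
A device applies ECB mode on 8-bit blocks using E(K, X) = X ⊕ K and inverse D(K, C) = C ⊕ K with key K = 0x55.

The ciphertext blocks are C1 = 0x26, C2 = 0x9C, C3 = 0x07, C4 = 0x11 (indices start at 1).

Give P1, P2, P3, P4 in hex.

P1 = 0x73, P2 = 0xC9, P3 = 0x52, P4 = 0x44

ECB decryption: P_i = D(K, C_i).
P1: D(K, 0x26) = 0x73.
P2: D(K, 0x9C) = 0xC9.
P3: D(K, 0x07) = 0x52.
P4: D(K, 0x11) = 0x44.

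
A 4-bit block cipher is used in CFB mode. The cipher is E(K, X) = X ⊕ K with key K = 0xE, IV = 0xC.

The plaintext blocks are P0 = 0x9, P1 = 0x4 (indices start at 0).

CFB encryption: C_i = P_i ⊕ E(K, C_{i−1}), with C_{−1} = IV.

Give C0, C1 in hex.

C0: E(K, 0xC) = 0x2; 0x9 ⊕ 0x2 = 0xB.
C1: E(K, 0xB) = 0x5; 0x4 ⊕ 0x5 = 0x1.

C0 = 0xB, C1 = 0x1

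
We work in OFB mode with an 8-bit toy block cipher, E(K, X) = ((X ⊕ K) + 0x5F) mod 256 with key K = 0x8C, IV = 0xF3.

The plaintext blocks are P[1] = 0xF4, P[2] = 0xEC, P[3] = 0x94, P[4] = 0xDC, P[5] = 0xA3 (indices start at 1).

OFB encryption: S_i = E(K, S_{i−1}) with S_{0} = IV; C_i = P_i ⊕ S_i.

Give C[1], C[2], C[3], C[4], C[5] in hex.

C[1] = 0x2A, C[2] = 0x5D, C[3] = 0x08, C[4] = 0xB3, C[5] = 0xE1

C[1]: S = E(K, 0xF3) = 0xDE; 0xF4 ⊕ 0xDE = 0x2A.
C[2]: S = E(K, 0xDE) = 0xB1; 0xEC ⊕ 0xB1 = 0x5D.
C[3]: S = E(K, 0xB1) = 0x9C; 0x94 ⊕ 0x9C = 0x08.
C[4]: S = E(K, 0x9C) = 0x6F; 0xDC ⊕ 0x6F = 0xB3.
C[5]: S = E(K, 0x6F) = 0x42; 0xA3 ⊕ 0x42 = 0xE1.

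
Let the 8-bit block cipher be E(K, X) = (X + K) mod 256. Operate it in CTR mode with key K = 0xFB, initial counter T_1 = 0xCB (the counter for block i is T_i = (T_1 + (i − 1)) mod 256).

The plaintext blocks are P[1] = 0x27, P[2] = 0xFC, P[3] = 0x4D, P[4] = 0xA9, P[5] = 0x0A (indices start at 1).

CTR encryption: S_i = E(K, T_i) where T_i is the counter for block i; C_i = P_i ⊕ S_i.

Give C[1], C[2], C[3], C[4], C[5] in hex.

C[1]: T = 0xCB, S = E(K, T) = 0xC6; 0x27 ⊕ 0xC6 = 0xE1.
C[2]: T = 0xCC, S = E(K, T) = 0xC7; 0xFC ⊕ 0xC7 = 0x3B.
C[3]: T = 0xCD, S = E(K, T) = 0xC8; 0x4D ⊕ 0xC8 = 0x85.
C[4]: T = 0xCE, S = E(K, T) = 0xC9; 0xA9 ⊕ 0xC9 = 0x60.
C[5]: T = 0xCF, S = E(K, T) = 0xCA; 0x0A ⊕ 0xCA = 0xC0.

C[1] = 0xE1, C[2] = 0x3B, C[3] = 0x85, C[4] = 0x60, C[5] = 0xC0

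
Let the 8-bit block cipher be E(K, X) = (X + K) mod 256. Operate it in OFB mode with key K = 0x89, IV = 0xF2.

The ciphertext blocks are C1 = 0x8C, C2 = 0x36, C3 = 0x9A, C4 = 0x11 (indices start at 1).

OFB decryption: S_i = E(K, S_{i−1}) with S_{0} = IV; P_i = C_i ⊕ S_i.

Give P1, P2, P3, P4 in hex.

P1 = 0xF7, P2 = 0x32, P3 = 0x17, P4 = 0x07

P1: S = E(K, 0xF2) = 0x7B; 0x8C ⊕ 0x7B = 0xF7.
P2: S = E(K, 0x7B) = 0x04; 0x36 ⊕ 0x04 = 0x32.
P3: S = E(K, 0x04) = 0x8D; 0x9A ⊕ 0x8D = 0x17.
P4: S = E(K, 0x8D) = 0x16; 0x11 ⊕ 0x16 = 0x07.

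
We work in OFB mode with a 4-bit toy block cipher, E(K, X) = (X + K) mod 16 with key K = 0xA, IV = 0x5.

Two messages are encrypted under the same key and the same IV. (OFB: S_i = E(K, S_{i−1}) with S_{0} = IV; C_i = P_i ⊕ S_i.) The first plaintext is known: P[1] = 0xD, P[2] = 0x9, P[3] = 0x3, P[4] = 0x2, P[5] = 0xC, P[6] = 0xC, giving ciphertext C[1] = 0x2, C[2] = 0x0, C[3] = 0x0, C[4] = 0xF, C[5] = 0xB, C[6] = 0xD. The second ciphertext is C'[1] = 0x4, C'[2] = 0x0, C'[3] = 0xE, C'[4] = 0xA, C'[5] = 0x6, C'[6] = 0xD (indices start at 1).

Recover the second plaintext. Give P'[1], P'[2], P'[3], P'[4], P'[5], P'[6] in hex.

In OFB with a reused IV, both messages share the same keystream S_i, so C_i ⊕ C'_i = P_i ⊕ P'_i and thus P'_i = P_i ⊕ C_i ⊕ C'_i.
P'[1]: 0xD ⊕ 0x2 ⊕ 0x4 = 0xB.
P'[2]: 0x9 ⊕ 0x0 ⊕ 0x0 = 0x9.
P'[3]: 0x3 ⊕ 0x0 ⊕ 0xE = 0xD.
P'[4]: 0x2 ⊕ 0xF ⊕ 0xA = 0x7.
P'[5]: 0xC ⊕ 0xB ⊕ 0x6 = 0x1.
P'[6]: 0xC ⊕ 0xD ⊕ 0xD = 0xC.

P'[1] = 0xB, P'[2] = 0x9, P'[3] = 0xD, P'[4] = 0x7, P'[5] = 0x1, P'[6] = 0xC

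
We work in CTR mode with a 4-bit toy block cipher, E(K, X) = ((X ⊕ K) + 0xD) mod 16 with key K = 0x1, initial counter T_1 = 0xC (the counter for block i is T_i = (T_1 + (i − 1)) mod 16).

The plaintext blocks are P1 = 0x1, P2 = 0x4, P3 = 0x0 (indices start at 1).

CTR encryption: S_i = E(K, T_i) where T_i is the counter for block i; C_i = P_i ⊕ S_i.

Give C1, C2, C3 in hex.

C1: T = 0xC, S = E(K, T) = 0xA; 0x1 ⊕ 0xA = 0xB.
C2: T = 0xD, S = E(K, T) = 0x9; 0x4 ⊕ 0x9 = 0xD.
C3: T = 0xE, S = E(K, T) = 0xC; 0x0 ⊕ 0xC = 0xC.

C1 = 0xB, C2 = 0xD, C3 = 0xC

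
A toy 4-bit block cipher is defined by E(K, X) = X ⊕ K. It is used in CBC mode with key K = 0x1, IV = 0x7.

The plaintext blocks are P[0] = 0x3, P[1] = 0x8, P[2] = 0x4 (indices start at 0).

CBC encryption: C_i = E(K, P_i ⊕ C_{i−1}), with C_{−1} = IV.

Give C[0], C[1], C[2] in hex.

C[0] = 0x5, C[1] = 0xC, C[2] = 0x9

C[0]: P[0] ⊕ 0x7 = 0x4; E(K, 0x4) = 0x5.
C[1]: P[1] ⊕ 0x5 = 0xD; E(K, 0xD) = 0xC.
C[2]: P[2] ⊕ 0xC = 0x8; E(K, 0x8) = 0x9.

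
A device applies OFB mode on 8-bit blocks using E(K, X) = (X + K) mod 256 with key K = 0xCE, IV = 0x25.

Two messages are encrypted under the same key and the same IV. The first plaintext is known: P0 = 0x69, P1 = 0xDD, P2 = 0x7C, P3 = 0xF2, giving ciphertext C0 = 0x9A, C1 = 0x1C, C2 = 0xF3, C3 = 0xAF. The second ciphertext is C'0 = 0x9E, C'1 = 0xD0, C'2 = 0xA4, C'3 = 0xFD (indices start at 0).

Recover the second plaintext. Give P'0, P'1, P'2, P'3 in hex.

In OFB with a reused IV, both messages share the same keystream S_i, so C_i ⊕ C'_i = P_i ⊕ P'_i and thus P'_i = P_i ⊕ C_i ⊕ C'_i.
P'0: 0x69 ⊕ 0x9A ⊕ 0x9E = 0x6D.
P'1: 0xDD ⊕ 0x1C ⊕ 0xD0 = 0x11.
P'2: 0x7C ⊕ 0xF3 ⊕ 0xA4 = 0x2B.
P'3: 0xF2 ⊕ 0xAF ⊕ 0xFD = 0xA0.

P'0 = 0x6D, P'1 = 0x11, P'2 = 0x2B, P'3 = 0xA0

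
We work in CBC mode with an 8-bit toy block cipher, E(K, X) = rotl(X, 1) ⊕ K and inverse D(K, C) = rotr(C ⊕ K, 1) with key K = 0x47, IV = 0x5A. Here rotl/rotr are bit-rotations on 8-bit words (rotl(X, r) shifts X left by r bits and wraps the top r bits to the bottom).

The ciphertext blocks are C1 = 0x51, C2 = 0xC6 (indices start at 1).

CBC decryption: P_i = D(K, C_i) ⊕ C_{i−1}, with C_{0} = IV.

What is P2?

P2 = 0x91

P2: D(K, 0xC6) = 0xC0; 0xC0 ⊕ 0x51 = 0x91.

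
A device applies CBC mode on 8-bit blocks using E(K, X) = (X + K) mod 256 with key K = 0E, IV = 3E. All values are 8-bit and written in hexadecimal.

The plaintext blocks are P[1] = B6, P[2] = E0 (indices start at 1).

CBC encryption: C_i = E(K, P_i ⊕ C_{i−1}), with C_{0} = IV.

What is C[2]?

C[1]: P[1] ⊕ 3E = 88; E(K, 88) = 96.
C[2]: P[2] ⊕ 96 = 76; E(K, 76) = 84.

C[2] = 84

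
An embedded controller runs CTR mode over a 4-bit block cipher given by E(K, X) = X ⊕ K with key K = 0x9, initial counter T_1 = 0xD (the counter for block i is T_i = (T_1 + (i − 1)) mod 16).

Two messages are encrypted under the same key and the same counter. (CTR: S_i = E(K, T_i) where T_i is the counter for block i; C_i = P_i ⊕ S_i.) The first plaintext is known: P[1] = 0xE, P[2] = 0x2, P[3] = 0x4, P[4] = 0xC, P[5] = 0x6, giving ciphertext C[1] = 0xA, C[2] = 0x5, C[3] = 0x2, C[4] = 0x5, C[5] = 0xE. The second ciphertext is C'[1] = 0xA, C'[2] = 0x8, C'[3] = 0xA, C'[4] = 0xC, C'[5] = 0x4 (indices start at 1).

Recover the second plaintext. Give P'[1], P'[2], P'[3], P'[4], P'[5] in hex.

In CTR with a reused counter, both messages share the same keystream S_i, so C_i ⊕ C'_i = P_i ⊕ P'_i and thus P'_i = P_i ⊕ C_i ⊕ C'_i.
P'[1]: 0xE ⊕ 0xA ⊕ 0xA = 0xE.
P'[2]: 0x2 ⊕ 0x5 ⊕ 0x8 = 0xF.
P'[3]: 0x4 ⊕ 0x2 ⊕ 0xA = 0xC.
P'[4]: 0xC ⊕ 0x5 ⊕ 0xC = 0x5.
P'[5]: 0x6 ⊕ 0xE ⊕ 0x4 = 0xC.

P'[1] = 0xE, P'[2] = 0xF, P'[3] = 0xC, P'[4] = 0x5, P'[5] = 0xC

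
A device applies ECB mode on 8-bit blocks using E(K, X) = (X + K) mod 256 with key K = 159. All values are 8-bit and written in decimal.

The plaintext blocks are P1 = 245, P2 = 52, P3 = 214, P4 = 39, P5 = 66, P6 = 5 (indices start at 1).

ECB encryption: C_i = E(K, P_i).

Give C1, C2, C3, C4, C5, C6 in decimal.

C1 = 148, C2 = 211, C3 = 117, C4 = 198, C5 = 225, C6 = 164

C1: E(K, 245) = 148.
C2: E(K, 52) = 211.
C3: E(K, 214) = 117.
C4: E(K, 39) = 198.
C5: E(K, 66) = 225.
C6: E(K, 5) = 164.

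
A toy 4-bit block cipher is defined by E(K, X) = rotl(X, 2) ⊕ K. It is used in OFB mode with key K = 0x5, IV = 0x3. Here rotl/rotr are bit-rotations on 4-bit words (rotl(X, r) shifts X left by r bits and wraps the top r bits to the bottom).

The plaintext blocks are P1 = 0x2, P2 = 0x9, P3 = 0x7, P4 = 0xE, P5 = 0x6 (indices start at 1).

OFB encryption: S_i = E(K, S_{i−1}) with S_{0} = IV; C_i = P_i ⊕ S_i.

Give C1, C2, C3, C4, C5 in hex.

C1 = 0xB, C2 = 0xA, C3 = 0xE, C4 = 0xD, C5 = 0xF

C1: S = E(K, 0x3) = 0x9; 0x2 ⊕ 0x9 = 0xB.
C2: S = E(K, 0x9) = 0x3; 0x9 ⊕ 0x3 = 0xA.
C3: S = E(K, 0x3) = 0x9; 0x7 ⊕ 0x9 = 0xE.
C4: S = E(K, 0x9) = 0x3; 0xE ⊕ 0x3 = 0xD.
C5: S = E(K, 0x3) = 0x9; 0x6 ⊕ 0x9 = 0xF.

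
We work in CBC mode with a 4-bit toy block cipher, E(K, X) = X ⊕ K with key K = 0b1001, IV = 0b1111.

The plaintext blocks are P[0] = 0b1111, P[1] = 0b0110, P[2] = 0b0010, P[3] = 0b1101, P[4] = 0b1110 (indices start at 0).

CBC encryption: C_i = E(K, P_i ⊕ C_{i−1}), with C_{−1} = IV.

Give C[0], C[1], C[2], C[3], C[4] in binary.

C[0] = 0b1001, C[1] = 0b0110, C[2] = 0b1101, C[3] = 0b1001, C[4] = 0b1110

C[0]: P[0] ⊕ 0b1111 = 0b0000; E(K, 0b0000) = 0b1001.
C[1]: P[1] ⊕ 0b1001 = 0b1111; E(K, 0b1111) = 0b0110.
C[2]: P[2] ⊕ 0b0110 = 0b0100; E(K, 0b0100) = 0b1101.
C[3]: P[3] ⊕ 0b1101 = 0b0000; E(K, 0b0000) = 0b1001.
C[4]: P[4] ⊕ 0b1001 = 0b0111; E(K, 0b0111) = 0b1110.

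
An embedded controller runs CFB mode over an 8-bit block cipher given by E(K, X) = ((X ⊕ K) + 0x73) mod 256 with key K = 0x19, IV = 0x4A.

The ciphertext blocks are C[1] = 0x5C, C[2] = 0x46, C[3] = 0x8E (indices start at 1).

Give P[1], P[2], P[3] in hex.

CFB decryption: P_i = C_i ⊕ E(K, C_{i−1}), with C_{0} = IV.
P[1]: E(K, 0x4A) = 0xC6; 0x5C ⊕ 0xC6 = 0x9A.
P[2]: E(K, 0x5C) = 0xB8; 0x46 ⊕ 0xB8 = 0xFE.
P[3]: E(K, 0x46) = 0xD2; 0x8E ⊕ 0xD2 = 0x5C.

P[1] = 0x9A, P[2] = 0xFE, P[3] = 0x5C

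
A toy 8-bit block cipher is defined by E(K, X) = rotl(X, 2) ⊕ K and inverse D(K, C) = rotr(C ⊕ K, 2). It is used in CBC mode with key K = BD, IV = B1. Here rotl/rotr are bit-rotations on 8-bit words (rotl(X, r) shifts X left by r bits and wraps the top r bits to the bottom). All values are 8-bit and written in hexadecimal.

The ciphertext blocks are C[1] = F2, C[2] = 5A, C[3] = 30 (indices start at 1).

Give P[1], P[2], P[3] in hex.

P[1] = 62, P[2] = 0B, P[3] = 39

CBC decryption: P_i = D(K, C_i) ⊕ C_{i−1}, with C_{0} = IV.
P[1]: D(K, F2) = D3; D3 ⊕ B1 = 62.
P[2]: D(K, 5A) = F9; F9 ⊕ F2 = 0B.
P[3]: D(K, 30) = 63; 63 ⊕ 5A = 39.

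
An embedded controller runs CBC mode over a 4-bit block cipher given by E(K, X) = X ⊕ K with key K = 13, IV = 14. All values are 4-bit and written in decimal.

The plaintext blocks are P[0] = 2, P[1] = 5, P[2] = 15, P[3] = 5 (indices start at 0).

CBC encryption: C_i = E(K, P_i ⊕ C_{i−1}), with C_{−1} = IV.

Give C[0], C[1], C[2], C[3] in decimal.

C[0]: P[0] ⊕ 14 = 12; E(K, 12) = 1.
C[1]: P[1] ⊕ 1 = 4; E(K, 4) = 9.
C[2]: P[2] ⊕ 9 = 6; E(K, 6) = 11.
C[3]: P[3] ⊕ 11 = 14; E(K, 14) = 3.

C[0] = 1, C[1] = 9, C[2] = 11, C[3] = 3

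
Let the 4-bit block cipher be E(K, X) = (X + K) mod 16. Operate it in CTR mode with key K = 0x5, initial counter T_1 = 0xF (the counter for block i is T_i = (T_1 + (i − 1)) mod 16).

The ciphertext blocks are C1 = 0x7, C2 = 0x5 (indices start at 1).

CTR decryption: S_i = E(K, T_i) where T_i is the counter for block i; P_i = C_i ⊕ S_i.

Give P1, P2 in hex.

P1 = 0x3, P2 = 0x0

P1: T = 0xF, S = E(K, T) = 0x4; 0x7 ⊕ 0x4 = 0x3.
P2: T = 0x0, S = E(K, T) = 0x5; 0x5 ⊕ 0x5 = 0x0.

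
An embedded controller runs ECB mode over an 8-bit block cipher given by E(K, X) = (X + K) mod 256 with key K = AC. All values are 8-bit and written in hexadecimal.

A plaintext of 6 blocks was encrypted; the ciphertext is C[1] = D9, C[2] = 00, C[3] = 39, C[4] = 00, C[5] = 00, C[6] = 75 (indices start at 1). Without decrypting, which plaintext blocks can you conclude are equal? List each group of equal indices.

ECB encrypts each block independently with the same key, so equal ciphertext blocks imply equal plaintext blocks.
C[2] = C[4] = C[5] = 00, so P[2] = P[4] = P[5].

P[2] = P[4] = P[5]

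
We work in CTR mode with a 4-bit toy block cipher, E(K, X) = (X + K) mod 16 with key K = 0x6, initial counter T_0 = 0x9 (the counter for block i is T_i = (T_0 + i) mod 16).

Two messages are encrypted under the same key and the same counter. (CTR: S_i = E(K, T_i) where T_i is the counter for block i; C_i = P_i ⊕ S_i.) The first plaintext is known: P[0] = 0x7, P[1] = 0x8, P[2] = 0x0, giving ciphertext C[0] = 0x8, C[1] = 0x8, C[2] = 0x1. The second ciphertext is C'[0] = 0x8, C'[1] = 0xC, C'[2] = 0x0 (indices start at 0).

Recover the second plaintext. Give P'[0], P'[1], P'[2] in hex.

In CTR with a reused counter, both messages share the same keystream S_i, so C_i ⊕ C'_i = P_i ⊕ P'_i and thus P'_i = P_i ⊕ C_i ⊕ C'_i.
P'[0]: 0x7 ⊕ 0x8 ⊕ 0x8 = 0x7.
P'[1]: 0x8 ⊕ 0x8 ⊕ 0xC = 0xC.
P'[2]: 0x0 ⊕ 0x1 ⊕ 0x0 = 0x1.

P'[0] = 0x7, P'[1] = 0xC, P'[2] = 0x1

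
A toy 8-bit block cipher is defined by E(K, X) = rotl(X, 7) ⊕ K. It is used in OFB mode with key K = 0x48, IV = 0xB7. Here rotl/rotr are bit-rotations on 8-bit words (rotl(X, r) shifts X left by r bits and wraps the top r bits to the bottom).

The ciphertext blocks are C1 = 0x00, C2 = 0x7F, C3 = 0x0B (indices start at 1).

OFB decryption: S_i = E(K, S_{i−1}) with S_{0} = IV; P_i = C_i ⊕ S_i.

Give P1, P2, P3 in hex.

P1 = 0x93, P2 = 0xFE, P3 = 0x83

P1: S = E(K, 0xB7) = 0x93; 0x00 ⊕ 0x93 = 0x93.
P2: S = E(K, 0x93) = 0x81; 0x7F ⊕ 0x81 = 0xFE.
P3: S = E(K, 0x81) = 0x88; 0x0B ⊕ 0x88 = 0x83.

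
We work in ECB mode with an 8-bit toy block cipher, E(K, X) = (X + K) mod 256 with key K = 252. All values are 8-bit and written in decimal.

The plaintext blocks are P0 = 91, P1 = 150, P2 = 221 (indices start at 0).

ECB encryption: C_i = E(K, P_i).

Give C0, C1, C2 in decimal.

C0 = 87, C1 = 146, C2 = 217

C0: E(K, 91) = 87.
C1: E(K, 150) = 146.
C2: E(K, 221) = 217.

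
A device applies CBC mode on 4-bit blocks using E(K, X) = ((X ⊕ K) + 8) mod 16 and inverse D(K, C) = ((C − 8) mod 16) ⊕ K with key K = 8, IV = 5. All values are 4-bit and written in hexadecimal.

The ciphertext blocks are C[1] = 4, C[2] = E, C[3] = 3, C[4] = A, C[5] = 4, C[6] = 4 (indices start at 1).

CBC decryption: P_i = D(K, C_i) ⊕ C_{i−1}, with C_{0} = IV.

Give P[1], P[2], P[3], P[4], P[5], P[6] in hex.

P[1] = 1, P[2] = A, P[3] = D, P[4] = 9, P[5] = E, P[6] = 0

P[1]: D(K, 4) = 4; 4 ⊕ 5 = 1.
P[2]: D(K, E) = E; E ⊕ 4 = A.
P[3]: D(K, 3) = 3; 3 ⊕ E = D.
P[4]: D(K, A) = A; A ⊕ 3 = 9.
P[5]: D(K, 4) = 4; 4 ⊕ A = E.
P[6]: D(K, 4) = 4; 4 ⊕ 4 = 0.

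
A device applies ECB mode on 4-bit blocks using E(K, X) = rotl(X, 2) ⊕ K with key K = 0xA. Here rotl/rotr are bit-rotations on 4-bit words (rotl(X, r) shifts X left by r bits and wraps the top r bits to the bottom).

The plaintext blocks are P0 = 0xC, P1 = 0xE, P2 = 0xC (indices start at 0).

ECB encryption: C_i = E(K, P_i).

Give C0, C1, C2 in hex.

C0: E(K, 0xC) = 0x9.
C1: E(K, 0xE) = 0x1.
C2: E(K, 0xC) = 0x9.

C0 = 0x9, C1 = 0x1, C2 = 0x9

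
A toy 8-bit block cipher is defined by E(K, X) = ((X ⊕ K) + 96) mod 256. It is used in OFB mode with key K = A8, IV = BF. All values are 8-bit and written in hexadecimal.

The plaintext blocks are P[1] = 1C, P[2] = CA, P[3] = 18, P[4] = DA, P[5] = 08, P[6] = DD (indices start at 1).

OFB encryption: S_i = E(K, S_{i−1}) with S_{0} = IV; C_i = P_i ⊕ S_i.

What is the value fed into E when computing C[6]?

F5

C[1]: S = E(K, BF) = AD; 1C ⊕ AD = B1.
C[2]: S = E(K, AD) = 9B; CA ⊕ 9B = 51.
C[3]: S = E(K, 9B) = C9; 18 ⊕ C9 = D1.
C[4]: S = E(K, C9) = F7; DA ⊕ F7 = 2D.
C[5]: S = E(K, F7) = F5; 08 ⊕ F5 = FD.
C[6]: S = E(K, F5) = F3; DD ⊕ F3 = 2E.
So the input to E for block [6] is F5.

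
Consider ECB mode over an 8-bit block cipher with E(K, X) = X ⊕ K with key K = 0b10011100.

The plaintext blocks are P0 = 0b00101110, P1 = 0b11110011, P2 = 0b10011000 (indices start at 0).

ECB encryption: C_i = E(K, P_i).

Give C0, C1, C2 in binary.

C0: E(K, 0b00101110) = 0b10110010.
C1: E(K, 0b11110011) = 0b01101111.
C2: E(K, 0b10011000) = 0b00000100.

C0 = 0b10110010, C1 = 0b01101111, C2 = 0b00000100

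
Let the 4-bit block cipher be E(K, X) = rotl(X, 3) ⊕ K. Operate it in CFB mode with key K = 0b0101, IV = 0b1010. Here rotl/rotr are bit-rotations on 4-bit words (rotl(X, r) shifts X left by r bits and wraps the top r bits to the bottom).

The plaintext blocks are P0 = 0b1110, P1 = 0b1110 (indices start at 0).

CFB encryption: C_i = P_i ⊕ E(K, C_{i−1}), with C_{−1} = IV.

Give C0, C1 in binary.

C0 = 0b1110, C1 = 0b1100

C0: E(K, 0b1010) = 0b0000; 0b1110 ⊕ 0b0000 = 0b1110.
C1: E(K, 0b1110) = 0b0010; 0b1110 ⊕ 0b0010 = 0b1100.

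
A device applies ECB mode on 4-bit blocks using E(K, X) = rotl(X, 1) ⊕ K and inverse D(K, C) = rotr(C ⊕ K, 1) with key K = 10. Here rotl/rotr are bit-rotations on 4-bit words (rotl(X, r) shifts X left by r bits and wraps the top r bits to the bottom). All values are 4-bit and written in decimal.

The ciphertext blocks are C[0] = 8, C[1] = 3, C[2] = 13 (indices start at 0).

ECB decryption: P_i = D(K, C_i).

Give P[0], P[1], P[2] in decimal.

P[0]: D(K, 8) = 1.
P[1]: D(K, 3) = 12.
P[2]: D(K, 13) = 11.

P[0] = 1, P[1] = 12, P[2] = 11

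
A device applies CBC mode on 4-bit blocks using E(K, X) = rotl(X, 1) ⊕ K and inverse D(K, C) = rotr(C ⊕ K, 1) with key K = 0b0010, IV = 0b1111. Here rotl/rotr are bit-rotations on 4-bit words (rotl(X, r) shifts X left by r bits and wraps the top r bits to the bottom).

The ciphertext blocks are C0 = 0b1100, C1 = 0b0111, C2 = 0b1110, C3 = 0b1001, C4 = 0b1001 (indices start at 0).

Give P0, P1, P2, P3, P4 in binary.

CBC decryption: P_i = D(K, C_i) ⊕ C_{i−1}, with C_{−1} = IV.
P0: D(K, 0b1100) = 0b0111; 0b0111 ⊕ 0b1111 = 0b1000.
P1: D(K, 0b0111) = 0b1010; 0b1010 ⊕ 0b1100 = 0b0110.
P2: D(K, 0b1110) = 0b0110; 0b0110 ⊕ 0b0111 = 0b0001.
P3: D(K, 0b1001) = 0b1101; 0b1101 ⊕ 0b1110 = 0b0011.
P4: D(K, 0b1001) = 0b1101; 0b1101 ⊕ 0b1001 = 0b0100.

P0 = 0b1000, P1 = 0b0110, P2 = 0b0001, P3 = 0b0011, P4 = 0b0100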